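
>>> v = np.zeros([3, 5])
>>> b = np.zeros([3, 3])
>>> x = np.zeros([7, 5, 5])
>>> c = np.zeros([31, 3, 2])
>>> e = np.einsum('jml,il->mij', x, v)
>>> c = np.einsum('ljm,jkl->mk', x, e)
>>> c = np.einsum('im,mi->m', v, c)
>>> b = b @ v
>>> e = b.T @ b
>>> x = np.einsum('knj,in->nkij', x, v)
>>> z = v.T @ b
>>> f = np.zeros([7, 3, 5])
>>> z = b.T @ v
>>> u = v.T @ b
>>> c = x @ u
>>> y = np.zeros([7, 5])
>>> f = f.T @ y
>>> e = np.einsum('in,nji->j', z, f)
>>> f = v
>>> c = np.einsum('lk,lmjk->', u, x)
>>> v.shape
(3, 5)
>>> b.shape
(3, 5)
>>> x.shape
(5, 7, 3, 5)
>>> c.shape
()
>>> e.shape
(3,)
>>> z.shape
(5, 5)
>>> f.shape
(3, 5)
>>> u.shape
(5, 5)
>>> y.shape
(7, 5)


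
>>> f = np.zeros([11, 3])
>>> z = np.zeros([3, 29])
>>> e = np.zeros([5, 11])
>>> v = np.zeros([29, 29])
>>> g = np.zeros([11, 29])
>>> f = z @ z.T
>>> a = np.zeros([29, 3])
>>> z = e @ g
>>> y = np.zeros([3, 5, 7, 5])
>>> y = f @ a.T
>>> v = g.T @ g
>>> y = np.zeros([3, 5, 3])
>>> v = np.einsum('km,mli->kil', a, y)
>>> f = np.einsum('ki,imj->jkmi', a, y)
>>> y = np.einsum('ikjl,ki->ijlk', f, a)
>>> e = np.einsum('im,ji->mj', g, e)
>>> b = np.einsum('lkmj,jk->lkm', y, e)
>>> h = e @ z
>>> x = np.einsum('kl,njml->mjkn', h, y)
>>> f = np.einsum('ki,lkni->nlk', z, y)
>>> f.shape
(3, 3, 5)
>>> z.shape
(5, 29)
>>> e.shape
(29, 5)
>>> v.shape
(29, 3, 5)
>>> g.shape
(11, 29)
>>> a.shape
(29, 3)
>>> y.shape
(3, 5, 3, 29)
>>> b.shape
(3, 5, 3)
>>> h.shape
(29, 29)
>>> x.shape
(3, 5, 29, 3)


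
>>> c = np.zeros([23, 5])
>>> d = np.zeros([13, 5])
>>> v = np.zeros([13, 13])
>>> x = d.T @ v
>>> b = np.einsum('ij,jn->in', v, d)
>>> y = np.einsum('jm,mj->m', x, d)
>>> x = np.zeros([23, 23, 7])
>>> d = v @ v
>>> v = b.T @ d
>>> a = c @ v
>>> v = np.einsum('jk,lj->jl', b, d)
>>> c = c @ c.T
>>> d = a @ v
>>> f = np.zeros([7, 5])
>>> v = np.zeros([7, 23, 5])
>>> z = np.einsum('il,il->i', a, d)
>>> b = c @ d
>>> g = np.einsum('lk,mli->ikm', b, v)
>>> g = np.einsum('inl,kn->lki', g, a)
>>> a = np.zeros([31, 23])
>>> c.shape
(23, 23)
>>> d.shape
(23, 13)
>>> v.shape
(7, 23, 5)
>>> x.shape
(23, 23, 7)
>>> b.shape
(23, 13)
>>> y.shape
(13,)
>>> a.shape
(31, 23)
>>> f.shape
(7, 5)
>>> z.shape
(23,)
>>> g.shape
(7, 23, 5)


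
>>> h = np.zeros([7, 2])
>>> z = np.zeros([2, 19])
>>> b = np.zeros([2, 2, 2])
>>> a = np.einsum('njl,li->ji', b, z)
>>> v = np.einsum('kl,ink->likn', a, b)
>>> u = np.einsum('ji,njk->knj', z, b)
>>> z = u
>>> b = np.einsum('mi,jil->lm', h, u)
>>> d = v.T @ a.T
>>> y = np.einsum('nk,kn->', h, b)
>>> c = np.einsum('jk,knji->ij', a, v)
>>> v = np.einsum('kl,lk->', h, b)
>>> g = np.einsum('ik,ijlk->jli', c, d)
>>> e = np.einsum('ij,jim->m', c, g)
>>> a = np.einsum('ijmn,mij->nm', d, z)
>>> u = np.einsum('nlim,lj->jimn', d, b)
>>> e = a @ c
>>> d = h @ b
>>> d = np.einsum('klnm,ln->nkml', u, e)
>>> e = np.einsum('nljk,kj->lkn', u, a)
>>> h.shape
(7, 2)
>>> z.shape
(2, 2, 2)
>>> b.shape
(2, 7)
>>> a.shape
(2, 2)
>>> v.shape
()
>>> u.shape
(7, 2, 2, 2)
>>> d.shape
(2, 7, 2, 2)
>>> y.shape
()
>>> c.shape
(2, 2)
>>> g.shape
(2, 2, 2)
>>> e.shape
(2, 2, 7)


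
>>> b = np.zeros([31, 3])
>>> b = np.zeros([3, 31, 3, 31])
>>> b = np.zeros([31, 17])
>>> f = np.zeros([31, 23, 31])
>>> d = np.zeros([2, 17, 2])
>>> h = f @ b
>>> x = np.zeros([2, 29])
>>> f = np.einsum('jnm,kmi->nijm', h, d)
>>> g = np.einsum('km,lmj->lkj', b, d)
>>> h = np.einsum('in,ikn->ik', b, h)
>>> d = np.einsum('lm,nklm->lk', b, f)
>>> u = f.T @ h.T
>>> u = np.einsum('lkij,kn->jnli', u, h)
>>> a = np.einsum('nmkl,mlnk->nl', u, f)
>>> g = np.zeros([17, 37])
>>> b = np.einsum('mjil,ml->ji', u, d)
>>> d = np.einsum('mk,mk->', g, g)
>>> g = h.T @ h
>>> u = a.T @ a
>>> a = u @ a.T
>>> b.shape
(23, 17)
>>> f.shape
(23, 2, 31, 17)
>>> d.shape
()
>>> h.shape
(31, 23)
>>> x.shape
(2, 29)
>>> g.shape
(23, 23)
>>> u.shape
(2, 2)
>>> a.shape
(2, 31)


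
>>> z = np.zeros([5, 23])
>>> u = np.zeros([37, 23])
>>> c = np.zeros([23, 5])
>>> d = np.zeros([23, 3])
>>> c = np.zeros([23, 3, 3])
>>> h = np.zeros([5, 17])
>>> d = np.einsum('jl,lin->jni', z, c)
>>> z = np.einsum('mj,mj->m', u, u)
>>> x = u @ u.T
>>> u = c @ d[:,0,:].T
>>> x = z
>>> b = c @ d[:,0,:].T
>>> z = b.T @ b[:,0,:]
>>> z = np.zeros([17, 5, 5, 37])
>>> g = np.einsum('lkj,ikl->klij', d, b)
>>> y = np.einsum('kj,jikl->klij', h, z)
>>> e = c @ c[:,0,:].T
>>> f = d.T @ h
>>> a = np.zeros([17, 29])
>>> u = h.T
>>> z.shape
(17, 5, 5, 37)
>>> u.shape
(17, 5)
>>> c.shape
(23, 3, 3)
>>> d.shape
(5, 3, 3)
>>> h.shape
(5, 17)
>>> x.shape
(37,)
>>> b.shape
(23, 3, 5)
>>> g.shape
(3, 5, 23, 3)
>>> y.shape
(5, 37, 5, 17)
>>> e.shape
(23, 3, 23)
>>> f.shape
(3, 3, 17)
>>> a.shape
(17, 29)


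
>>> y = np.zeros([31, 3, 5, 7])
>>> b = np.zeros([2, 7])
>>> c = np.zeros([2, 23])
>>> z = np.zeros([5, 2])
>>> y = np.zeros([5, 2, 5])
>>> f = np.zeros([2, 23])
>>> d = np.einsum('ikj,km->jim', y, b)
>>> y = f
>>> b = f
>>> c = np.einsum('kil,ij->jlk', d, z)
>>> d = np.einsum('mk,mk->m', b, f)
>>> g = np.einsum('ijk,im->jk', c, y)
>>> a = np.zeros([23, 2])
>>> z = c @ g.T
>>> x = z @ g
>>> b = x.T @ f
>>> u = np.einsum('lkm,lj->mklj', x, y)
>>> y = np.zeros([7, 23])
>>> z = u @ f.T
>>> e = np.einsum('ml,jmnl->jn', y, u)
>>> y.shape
(7, 23)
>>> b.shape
(5, 7, 23)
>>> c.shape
(2, 7, 5)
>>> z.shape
(5, 7, 2, 2)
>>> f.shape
(2, 23)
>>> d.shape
(2,)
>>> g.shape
(7, 5)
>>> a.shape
(23, 2)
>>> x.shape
(2, 7, 5)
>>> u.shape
(5, 7, 2, 23)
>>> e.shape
(5, 2)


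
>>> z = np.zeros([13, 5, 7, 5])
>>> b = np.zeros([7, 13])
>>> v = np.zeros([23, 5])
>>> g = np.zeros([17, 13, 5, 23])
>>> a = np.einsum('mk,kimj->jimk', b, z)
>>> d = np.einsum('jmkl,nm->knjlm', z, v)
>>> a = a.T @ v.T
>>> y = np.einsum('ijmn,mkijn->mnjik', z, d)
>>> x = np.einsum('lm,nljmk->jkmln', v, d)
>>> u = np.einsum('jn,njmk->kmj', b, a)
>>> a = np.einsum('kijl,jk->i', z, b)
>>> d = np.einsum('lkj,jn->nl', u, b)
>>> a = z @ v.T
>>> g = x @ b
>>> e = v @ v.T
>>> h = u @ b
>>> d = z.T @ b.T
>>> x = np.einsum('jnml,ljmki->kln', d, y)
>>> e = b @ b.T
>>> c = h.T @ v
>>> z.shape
(13, 5, 7, 5)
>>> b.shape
(7, 13)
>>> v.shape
(23, 5)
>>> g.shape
(13, 5, 5, 23, 13)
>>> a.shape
(13, 5, 7, 23)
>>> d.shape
(5, 7, 5, 7)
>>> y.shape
(7, 5, 5, 13, 23)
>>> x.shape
(13, 7, 7)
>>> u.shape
(23, 5, 7)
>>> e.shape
(7, 7)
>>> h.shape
(23, 5, 13)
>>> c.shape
(13, 5, 5)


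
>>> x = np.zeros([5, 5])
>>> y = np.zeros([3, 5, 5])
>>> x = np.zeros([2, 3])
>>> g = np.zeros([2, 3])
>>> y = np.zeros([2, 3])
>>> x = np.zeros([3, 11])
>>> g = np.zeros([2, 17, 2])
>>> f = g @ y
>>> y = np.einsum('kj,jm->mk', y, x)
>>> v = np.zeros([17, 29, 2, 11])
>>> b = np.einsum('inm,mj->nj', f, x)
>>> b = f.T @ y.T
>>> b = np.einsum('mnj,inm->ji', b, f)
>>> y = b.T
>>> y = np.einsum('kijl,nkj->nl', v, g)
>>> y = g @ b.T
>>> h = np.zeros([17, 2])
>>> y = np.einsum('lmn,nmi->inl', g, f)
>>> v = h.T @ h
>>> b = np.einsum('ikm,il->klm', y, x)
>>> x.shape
(3, 11)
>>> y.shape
(3, 2, 2)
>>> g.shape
(2, 17, 2)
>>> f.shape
(2, 17, 3)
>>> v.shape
(2, 2)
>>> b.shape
(2, 11, 2)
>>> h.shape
(17, 2)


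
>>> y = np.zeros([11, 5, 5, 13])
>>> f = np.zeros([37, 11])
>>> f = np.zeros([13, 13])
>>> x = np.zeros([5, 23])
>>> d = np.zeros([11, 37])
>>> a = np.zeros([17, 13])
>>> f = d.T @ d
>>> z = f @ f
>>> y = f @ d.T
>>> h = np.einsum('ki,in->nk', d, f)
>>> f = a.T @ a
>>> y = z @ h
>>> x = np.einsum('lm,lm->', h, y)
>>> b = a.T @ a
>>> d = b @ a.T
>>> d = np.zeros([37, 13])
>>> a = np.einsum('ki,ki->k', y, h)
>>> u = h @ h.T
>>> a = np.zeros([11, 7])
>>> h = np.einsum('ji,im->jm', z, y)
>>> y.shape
(37, 11)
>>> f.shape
(13, 13)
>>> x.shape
()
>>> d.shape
(37, 13)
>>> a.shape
(11, 7)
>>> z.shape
(37, 37)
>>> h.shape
(37, 11)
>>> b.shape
(13, 13)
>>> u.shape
(37, 37)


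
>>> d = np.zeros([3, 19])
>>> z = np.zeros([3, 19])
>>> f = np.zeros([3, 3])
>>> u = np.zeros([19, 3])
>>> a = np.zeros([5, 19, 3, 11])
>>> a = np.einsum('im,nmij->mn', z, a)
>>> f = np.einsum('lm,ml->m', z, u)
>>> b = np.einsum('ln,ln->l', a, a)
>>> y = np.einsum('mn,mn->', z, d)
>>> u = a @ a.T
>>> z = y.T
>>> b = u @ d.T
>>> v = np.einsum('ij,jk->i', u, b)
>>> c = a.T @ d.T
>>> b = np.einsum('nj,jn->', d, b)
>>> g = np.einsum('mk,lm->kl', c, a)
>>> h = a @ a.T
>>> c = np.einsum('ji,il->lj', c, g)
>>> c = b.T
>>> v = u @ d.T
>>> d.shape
(3, 19)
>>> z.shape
()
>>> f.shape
(19,)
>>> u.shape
(19, 19)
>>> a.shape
(19, 5)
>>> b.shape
()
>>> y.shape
()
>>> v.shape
(19, 3)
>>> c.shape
()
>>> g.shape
(3, 19)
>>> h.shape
(19, 19)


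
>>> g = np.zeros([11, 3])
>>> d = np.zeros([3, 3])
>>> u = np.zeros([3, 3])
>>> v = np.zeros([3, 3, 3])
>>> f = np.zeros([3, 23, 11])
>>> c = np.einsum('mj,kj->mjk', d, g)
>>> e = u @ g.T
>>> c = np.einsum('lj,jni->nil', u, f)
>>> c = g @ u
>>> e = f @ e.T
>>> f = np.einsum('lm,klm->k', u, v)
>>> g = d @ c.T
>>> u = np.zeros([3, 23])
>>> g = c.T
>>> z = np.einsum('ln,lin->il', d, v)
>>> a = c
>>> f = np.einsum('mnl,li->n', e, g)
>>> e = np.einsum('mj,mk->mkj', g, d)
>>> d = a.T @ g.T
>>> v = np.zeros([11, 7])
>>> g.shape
(3, 11)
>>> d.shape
(3, 3)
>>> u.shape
(3, 23)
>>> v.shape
(11, 7)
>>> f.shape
(23,)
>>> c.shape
(11, 3)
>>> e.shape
(3, 3, 11)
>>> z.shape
(3, 3)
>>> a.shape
(11, 3)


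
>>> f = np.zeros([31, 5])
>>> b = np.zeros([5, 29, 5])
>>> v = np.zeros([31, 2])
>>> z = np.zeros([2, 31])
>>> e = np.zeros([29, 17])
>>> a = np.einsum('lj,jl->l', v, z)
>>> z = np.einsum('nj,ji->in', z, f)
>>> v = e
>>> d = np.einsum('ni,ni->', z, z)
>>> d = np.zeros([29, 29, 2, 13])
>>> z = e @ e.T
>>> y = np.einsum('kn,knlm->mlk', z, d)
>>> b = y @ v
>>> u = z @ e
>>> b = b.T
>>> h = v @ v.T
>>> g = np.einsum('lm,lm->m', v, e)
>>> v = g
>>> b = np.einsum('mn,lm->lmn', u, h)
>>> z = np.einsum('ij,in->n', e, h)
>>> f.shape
(31, 5)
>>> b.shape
(29, 29, 17)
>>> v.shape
(17,)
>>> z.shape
(29,)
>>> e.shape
(29, 17)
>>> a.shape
(31,)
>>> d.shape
(29, 29, 2, 13)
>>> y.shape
(13, 2, 29)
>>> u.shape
(29, 17)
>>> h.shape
(29, 29)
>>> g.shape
(17,)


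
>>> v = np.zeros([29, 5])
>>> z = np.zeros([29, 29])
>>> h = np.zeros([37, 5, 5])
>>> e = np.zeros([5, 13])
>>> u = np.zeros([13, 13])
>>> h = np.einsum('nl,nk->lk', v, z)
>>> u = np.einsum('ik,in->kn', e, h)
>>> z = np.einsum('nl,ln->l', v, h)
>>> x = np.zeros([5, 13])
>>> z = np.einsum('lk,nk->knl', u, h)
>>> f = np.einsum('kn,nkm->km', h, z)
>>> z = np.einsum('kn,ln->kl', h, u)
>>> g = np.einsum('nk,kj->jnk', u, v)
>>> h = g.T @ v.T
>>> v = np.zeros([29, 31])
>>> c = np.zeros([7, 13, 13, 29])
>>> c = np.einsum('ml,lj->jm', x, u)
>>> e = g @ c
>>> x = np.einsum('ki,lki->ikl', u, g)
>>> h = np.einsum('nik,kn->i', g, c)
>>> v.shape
(29, 31)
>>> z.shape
(5, 13)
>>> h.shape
(13,)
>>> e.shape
(5, 13, 5)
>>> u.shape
(13, 29)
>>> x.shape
(29, 13, 5)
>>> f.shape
(5, 13)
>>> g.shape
(5, 13, 29)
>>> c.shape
(29, 5)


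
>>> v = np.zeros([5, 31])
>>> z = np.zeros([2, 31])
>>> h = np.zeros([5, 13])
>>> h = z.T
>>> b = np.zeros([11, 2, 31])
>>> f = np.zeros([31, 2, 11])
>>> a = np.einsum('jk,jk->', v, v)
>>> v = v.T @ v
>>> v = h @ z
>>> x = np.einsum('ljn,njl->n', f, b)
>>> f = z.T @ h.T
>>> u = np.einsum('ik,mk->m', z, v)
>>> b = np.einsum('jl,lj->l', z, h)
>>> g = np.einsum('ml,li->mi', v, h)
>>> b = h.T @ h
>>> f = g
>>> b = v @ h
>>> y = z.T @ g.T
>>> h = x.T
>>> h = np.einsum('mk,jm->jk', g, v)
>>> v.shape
(31, 31)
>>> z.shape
(2, 31)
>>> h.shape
(31, 2)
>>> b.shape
(31, 2)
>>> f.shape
(31, 2)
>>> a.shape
()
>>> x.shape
(11,)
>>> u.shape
(31,)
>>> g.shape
(31, 2)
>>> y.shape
(31, 31)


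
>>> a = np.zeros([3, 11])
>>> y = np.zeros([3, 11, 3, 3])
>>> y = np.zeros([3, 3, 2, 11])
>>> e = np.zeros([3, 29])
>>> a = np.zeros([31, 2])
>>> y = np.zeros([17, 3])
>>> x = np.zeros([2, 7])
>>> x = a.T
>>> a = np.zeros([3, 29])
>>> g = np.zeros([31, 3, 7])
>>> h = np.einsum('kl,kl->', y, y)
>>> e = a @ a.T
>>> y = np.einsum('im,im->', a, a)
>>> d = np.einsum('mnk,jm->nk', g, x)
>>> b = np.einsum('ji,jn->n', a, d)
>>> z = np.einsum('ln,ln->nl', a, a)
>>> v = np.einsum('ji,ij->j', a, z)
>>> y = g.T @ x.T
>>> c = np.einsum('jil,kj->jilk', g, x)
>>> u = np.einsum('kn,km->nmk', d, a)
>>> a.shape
(3, 29)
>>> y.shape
(7, 3, 2)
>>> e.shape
(3, 3)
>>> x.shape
(2, 31)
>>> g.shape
(31, 3, 7)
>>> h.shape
()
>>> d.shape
(3, 7)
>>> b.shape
(7,)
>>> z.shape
(29, 3)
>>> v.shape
(3,)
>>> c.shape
(31, 3, 7, 2)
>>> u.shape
(7, 29, 3)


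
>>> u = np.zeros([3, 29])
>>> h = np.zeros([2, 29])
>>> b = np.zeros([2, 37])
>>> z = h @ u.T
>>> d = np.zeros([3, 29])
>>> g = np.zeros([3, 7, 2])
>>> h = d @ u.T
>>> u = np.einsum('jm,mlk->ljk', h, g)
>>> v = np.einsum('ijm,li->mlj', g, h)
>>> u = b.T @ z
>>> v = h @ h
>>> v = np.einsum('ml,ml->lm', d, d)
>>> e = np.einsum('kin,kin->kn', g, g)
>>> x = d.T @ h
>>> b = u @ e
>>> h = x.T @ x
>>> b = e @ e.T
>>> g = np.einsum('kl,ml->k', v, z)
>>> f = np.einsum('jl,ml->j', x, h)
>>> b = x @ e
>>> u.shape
(37, 3)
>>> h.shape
(3, 3)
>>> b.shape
(29, 2)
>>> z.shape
(2, 3)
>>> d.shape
(3, 29)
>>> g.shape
(29,)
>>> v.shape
(29, 3)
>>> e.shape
(3, 2)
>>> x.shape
(29, 3)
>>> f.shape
(29,)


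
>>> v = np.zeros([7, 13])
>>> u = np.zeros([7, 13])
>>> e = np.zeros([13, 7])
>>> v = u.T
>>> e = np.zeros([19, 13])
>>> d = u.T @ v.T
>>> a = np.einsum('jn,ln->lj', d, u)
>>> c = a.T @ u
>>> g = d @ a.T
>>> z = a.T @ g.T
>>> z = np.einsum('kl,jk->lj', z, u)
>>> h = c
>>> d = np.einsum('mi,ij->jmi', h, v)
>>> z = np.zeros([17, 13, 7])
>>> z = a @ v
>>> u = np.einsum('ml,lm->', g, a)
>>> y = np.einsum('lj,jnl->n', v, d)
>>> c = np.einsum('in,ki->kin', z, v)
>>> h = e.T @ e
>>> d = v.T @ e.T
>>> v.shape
(13, 7)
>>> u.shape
()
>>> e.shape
(19, 13)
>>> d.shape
(7, 19)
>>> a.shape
(7, 13)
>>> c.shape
(13, 7, 7)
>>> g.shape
(13, 7)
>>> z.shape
(7, 7)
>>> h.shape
(13, 13)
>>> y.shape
(13,)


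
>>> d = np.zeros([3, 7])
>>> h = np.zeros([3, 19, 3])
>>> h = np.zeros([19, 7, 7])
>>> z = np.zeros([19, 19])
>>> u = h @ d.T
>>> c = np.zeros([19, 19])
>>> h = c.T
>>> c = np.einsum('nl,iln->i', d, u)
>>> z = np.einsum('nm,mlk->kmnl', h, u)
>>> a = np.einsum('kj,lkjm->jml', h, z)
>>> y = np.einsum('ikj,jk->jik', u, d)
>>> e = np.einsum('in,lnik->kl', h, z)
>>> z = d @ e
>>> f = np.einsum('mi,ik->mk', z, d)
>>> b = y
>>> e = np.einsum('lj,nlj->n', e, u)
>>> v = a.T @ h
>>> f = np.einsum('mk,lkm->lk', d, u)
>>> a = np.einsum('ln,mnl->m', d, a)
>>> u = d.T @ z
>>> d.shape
(3, 7)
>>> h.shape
(19, 19)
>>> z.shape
(3, 3)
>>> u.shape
(7, 3)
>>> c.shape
(19,)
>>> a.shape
(19,)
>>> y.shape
(3, 19, 7)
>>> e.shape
(19,)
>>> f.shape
(19, 7)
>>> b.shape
(3, 19, 7)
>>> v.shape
(3, 7, 19)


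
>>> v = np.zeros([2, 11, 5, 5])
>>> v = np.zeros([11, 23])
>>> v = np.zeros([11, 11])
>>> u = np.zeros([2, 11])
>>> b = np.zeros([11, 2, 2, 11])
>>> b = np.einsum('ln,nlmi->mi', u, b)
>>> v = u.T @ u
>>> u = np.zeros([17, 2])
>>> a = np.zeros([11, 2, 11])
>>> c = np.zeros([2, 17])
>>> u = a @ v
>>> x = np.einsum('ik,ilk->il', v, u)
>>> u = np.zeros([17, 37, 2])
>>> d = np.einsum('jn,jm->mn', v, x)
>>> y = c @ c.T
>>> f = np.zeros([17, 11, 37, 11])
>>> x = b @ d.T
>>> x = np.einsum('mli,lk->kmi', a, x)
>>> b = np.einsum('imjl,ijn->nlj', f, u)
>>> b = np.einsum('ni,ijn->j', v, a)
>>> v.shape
(11, 11)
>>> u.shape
(17, 37, 2)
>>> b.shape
(2,)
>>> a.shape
(11, 2, 11)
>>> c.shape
(2, 17)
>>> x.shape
(2, 11, 11)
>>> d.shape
(2, 11)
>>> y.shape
(2, 2)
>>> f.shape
(17, 11, 37, 11)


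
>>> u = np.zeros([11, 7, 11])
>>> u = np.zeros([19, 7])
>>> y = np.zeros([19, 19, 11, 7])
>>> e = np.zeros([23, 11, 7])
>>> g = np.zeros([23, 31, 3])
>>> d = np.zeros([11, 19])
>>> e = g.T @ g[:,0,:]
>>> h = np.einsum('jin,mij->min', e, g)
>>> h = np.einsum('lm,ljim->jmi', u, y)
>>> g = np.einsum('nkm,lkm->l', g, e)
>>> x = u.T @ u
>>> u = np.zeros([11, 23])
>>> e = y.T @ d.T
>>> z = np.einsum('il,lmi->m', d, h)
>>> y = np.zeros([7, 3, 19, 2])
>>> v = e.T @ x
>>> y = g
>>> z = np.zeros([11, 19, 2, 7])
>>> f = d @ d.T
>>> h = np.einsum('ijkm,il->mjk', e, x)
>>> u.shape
(11, 23)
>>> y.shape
(3,)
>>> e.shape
(7, 11, 19, 11)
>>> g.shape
(3,)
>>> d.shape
(11, 19)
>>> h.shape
(11, 11, 19)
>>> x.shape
(7, 7)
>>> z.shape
(11, 19, 2, 7)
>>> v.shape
(11, 19, 11, 7)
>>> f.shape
(11, 11)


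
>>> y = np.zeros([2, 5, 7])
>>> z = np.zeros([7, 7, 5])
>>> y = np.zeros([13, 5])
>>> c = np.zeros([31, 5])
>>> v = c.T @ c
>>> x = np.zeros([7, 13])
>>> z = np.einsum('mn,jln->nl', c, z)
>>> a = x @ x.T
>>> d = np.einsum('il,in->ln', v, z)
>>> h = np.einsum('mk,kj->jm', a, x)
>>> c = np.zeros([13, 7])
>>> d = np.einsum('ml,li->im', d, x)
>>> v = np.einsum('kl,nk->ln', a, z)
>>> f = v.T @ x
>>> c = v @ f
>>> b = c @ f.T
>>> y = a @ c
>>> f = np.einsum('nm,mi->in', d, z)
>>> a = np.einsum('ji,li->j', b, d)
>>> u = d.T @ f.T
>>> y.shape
(7, 13)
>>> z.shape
(5, 7)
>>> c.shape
(7, 13)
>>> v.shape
(7, 5)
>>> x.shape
(7, 13)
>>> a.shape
(7,)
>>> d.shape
(13, 5)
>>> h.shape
(13, 7)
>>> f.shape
(7, 13)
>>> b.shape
(7, 5)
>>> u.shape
(5, 7)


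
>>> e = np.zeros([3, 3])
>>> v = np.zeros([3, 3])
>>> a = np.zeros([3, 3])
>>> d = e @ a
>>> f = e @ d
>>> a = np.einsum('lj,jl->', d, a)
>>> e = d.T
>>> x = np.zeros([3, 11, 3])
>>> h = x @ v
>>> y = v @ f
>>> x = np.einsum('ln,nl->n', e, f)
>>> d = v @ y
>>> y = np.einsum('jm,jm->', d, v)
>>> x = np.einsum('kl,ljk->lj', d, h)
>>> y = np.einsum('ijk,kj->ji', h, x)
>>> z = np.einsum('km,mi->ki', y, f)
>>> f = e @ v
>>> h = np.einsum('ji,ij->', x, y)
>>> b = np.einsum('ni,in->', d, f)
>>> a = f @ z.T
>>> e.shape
(3, 3)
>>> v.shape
(3, 3)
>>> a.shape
(3, 11)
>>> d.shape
(3, 3)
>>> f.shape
(3, 3)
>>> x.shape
(3, 11)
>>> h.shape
()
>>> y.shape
(11, 3)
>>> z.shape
(11, 3)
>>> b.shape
()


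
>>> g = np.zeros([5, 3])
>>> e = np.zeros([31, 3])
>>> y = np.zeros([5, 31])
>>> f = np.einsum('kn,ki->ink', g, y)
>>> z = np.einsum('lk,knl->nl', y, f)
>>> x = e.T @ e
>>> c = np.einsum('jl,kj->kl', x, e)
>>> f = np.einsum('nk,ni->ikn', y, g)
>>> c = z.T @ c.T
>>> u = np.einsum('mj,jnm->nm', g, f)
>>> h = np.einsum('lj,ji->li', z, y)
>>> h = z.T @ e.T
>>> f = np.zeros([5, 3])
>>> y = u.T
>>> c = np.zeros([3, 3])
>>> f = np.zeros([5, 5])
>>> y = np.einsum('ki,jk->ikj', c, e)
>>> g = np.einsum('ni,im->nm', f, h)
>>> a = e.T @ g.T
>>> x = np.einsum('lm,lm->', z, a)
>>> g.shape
(5, 31)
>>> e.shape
(31, 3)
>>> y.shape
(3, 3, 31)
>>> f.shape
(5, 5)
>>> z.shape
(3, 5)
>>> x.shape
()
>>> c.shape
(3, 3)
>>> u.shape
(31, 5)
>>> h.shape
(5, 31)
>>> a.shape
(3, 5)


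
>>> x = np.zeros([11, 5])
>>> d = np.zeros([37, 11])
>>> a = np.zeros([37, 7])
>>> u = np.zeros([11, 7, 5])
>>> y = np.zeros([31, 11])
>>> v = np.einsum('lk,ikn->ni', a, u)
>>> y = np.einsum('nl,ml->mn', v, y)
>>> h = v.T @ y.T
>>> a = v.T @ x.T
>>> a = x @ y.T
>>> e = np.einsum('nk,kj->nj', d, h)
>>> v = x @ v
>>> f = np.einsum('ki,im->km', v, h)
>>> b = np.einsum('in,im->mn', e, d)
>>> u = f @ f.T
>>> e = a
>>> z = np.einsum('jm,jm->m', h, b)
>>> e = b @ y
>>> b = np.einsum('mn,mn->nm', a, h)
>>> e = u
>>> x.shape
(11, 5)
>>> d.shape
(37, 11)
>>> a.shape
(11, 31)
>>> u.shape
(11, 11)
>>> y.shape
(31, 5)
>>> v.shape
(11, 11)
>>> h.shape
(11, 31)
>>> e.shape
(11, 11)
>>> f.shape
(11, 31)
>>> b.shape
(31, 11)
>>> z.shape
(31,)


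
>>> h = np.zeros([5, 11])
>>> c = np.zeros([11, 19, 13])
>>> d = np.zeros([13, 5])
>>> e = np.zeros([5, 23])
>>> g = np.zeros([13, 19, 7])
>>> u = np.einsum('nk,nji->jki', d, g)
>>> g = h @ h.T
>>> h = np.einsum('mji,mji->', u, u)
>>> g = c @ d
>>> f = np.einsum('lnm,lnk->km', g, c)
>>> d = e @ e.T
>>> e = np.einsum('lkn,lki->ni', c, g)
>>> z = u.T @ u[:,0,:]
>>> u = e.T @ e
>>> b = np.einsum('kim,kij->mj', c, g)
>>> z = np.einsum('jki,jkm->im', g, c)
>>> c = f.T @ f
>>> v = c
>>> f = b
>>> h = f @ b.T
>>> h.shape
(13, 13)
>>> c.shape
(5, 5)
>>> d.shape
(5, 5)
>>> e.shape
(13, 5)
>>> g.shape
(11, 19, 5)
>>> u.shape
(5, 5)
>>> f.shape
(13, 5)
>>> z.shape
(5, 13)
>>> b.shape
(13, 5)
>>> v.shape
(5, 5)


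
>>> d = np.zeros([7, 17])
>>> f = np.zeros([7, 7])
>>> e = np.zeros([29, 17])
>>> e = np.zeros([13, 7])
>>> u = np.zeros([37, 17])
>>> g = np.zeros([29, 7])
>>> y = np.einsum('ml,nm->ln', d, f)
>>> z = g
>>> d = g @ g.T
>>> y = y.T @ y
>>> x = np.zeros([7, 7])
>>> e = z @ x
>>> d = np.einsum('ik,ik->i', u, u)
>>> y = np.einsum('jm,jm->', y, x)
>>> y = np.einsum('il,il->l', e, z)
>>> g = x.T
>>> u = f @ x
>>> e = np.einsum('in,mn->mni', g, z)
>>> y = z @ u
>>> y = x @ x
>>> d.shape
(37,)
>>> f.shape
(7, 7)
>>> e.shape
(29, 7, 7)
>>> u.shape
(7, 7)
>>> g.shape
(7, 7)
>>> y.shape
(7, 7)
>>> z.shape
(29, 7)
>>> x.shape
(7, 7)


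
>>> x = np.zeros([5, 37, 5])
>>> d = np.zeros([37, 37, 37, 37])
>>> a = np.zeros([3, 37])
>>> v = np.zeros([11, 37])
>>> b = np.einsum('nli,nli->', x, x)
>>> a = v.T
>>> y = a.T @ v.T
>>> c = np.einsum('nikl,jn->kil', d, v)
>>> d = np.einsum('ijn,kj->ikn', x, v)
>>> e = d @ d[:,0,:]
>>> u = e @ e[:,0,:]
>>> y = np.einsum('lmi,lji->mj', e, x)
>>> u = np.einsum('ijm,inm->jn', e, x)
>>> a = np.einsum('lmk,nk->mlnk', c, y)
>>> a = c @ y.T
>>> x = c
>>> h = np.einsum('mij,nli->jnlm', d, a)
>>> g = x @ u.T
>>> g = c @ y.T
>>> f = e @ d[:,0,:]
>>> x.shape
(37, 37, 37)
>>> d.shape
(5, 11, 5)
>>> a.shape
(37, 37, 11)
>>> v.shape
(11, 37)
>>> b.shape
()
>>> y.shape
(11, 37)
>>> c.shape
(37, 37, 37)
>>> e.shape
(5, 11, 5)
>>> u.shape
(11, 37)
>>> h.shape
(5, 37, 37, 5)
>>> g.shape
(37, 37, 11)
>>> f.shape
(5, 11, 5)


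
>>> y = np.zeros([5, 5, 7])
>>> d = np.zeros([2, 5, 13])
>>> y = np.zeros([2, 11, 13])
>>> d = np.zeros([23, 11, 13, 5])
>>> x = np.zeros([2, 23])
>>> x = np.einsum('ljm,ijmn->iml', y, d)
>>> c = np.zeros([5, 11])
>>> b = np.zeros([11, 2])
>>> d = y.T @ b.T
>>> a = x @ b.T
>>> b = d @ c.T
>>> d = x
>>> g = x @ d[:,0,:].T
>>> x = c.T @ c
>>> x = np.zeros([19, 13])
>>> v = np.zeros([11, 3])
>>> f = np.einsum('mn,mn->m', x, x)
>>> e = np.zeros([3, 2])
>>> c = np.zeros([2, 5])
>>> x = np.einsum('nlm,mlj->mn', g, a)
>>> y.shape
(2, 11, 13)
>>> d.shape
(23, 13, 2)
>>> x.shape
(23, 23)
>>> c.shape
(2, 5)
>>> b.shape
(13, 11, 5)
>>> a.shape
(23, 13, 11)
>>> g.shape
(23, 13, 23)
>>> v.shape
(11, 3)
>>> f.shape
(19,)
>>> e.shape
(3, 2)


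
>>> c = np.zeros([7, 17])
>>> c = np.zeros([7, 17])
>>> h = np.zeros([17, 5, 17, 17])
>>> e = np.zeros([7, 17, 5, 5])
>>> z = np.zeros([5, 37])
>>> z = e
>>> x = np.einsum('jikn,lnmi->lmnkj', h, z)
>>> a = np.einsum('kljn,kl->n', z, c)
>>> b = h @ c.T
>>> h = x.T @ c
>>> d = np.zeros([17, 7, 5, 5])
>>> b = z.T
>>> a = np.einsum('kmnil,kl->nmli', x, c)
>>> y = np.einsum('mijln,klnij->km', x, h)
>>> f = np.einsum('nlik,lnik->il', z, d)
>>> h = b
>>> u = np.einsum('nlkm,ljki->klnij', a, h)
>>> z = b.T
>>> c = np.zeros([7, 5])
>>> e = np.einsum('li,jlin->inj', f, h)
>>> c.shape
(7, 5)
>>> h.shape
(5, 5, 17, 7)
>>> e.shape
(17, 7, 5)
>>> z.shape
(7, 17, 5, 5)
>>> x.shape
(7, 5, 17, 17, 17)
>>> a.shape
(17, 5, 17, 17)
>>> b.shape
(5, 5, 17, 7)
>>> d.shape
(17, 7, 5, 5)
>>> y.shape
(17, 7)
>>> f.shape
(5, 17)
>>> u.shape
(17, 5, 17, 7, 5)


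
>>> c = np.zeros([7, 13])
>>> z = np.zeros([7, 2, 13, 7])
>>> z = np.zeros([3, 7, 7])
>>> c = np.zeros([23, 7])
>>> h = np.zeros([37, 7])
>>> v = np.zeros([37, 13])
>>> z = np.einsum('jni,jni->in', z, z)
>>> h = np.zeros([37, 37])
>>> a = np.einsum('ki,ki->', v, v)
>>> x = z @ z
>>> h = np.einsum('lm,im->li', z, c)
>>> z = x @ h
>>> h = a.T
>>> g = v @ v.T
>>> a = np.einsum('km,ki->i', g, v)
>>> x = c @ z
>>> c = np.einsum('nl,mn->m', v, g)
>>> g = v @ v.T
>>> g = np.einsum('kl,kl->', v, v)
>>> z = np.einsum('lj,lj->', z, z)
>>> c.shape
(37,)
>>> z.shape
()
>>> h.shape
()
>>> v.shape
(37, 13)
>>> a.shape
(13,)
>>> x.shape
(23, 23)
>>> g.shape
()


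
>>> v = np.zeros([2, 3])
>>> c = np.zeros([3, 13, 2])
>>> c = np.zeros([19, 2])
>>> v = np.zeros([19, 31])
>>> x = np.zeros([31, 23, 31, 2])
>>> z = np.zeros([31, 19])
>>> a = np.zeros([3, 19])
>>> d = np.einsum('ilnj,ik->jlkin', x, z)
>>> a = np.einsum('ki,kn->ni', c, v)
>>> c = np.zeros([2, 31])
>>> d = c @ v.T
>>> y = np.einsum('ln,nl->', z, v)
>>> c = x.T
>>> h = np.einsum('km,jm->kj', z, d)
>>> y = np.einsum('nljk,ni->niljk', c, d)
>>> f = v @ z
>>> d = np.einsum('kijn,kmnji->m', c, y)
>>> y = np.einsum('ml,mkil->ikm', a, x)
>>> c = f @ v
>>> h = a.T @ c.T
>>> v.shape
(19, 31)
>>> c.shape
(19, 31)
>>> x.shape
(31, 23, 31, 2)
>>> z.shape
(31, 19)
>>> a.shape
(31, 2)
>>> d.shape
(19,)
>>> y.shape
(31, 23, 31)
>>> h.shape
(2, 19)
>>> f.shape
(19, 19)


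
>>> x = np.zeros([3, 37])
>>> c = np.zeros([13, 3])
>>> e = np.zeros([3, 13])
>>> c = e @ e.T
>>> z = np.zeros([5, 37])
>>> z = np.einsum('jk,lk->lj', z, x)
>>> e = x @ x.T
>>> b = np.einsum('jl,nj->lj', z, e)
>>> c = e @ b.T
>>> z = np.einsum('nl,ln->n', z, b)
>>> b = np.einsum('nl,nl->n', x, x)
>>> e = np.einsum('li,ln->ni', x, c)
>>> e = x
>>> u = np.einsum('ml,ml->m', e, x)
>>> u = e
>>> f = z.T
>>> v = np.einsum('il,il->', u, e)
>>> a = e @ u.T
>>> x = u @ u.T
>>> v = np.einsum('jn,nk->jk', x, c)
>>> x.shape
(3, 3)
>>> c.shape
(3, 5)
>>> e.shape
(3, 37)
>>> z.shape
(3,)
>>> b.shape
(3,)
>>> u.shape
(3, 37)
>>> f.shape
(3,)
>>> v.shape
(3, 5)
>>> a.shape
(3, 3)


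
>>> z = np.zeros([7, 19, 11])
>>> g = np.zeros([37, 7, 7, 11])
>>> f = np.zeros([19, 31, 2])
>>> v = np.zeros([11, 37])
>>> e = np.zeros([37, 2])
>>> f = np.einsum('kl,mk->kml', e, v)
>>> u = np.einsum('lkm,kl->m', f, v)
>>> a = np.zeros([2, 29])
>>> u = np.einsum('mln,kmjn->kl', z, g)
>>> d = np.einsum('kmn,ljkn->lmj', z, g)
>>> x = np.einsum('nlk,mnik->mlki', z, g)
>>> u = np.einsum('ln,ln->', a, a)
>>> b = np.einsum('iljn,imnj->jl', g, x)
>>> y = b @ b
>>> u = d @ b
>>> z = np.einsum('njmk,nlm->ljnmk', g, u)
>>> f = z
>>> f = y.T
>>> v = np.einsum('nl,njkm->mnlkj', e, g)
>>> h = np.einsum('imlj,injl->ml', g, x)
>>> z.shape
(19, 7, 37, 7, 11)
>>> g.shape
(37, 7, 7, 11)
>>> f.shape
(7, 7)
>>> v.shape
(11, 37, 2, 7, 7)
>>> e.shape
(37, 2)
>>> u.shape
(37, 19, 7)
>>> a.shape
(2, 29)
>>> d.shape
(37, 19, 7)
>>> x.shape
(37, 19, 11, 7)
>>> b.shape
(7, 7)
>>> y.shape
(7, 7)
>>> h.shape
(7, 7)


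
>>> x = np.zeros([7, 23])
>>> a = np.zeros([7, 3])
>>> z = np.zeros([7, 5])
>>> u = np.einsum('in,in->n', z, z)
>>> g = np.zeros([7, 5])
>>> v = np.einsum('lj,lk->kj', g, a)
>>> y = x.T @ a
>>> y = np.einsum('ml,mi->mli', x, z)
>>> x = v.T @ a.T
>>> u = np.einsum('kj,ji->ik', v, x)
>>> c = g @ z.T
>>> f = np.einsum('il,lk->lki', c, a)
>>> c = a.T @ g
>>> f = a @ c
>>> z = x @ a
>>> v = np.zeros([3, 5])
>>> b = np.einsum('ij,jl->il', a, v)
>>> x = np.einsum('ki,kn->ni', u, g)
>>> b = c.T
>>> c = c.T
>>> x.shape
(5, 3)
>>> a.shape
(7, 3)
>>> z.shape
(5, 3)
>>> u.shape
(7, 3)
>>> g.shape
(7, 5)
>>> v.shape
(3, 5)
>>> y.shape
(7, 23, 5)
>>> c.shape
(5, 3)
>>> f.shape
(7, 5)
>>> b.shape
(5, 3)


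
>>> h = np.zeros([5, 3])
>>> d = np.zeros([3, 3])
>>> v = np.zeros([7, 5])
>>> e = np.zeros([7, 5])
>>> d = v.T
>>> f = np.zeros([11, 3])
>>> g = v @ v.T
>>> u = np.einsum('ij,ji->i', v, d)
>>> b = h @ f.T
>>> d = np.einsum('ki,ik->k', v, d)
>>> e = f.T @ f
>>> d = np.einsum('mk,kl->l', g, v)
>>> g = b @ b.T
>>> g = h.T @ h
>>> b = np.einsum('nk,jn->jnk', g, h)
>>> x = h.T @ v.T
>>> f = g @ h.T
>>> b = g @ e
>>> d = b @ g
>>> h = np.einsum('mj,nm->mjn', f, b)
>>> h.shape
(3, 5, 3)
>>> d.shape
(3, 3)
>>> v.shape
(7, 5)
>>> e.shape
(3, 3)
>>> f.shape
(3, 5)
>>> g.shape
(3, 3)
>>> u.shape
(7,)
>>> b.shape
(3, 3)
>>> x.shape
(3, 7)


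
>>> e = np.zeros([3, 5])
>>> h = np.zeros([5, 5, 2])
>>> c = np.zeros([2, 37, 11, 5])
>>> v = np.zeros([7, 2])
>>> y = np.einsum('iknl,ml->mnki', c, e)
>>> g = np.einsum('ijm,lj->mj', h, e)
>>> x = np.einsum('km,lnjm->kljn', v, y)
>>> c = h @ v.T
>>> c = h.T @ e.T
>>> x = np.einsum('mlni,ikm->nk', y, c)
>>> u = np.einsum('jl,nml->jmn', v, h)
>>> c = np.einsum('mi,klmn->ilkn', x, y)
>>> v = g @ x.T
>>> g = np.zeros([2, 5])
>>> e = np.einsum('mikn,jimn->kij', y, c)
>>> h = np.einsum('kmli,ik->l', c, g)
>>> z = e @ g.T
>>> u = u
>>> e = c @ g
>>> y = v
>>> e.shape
(5, 11, 3, 5)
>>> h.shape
(3,)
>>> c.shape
(5, 11, 3, 2)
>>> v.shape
(2, 37)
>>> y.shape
(2, 37)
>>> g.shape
(2, 5)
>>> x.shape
(37, 5)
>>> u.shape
(7, 5, 5)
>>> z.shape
(37, 11, 2)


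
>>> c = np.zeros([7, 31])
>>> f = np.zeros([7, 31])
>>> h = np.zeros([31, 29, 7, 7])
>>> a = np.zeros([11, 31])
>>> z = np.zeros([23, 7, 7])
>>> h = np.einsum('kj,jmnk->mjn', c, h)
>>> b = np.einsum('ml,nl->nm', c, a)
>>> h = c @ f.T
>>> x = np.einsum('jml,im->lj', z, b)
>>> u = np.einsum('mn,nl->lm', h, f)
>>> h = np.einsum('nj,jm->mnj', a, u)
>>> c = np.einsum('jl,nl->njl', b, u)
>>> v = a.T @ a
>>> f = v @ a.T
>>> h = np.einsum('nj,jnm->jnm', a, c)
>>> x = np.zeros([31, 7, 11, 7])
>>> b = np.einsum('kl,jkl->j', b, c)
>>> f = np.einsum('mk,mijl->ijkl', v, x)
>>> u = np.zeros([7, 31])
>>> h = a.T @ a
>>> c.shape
(31, 11, 7)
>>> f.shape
(7, 11, 31, 7)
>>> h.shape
(31, 31)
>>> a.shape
(11, 31)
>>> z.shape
(23, 7, 7)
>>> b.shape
(31,)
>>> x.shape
(31, 7, 11, 7)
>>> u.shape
(7, 31)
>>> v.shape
(31, 31)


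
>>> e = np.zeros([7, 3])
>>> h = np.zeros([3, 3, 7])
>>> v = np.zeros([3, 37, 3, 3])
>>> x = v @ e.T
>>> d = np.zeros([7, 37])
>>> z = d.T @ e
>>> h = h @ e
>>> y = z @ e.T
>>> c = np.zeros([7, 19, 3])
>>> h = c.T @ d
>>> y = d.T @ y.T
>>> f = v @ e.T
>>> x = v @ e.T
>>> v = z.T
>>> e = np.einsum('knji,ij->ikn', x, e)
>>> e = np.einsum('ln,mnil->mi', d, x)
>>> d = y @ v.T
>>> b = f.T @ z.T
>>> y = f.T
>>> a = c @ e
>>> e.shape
(3, 3)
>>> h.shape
(3, 19, 37)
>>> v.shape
(3, 37)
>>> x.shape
(3, 37, 3, 7)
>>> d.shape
(37, 3)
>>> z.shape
(37, 3)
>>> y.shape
(7, 3, 37, 3)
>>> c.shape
(7, 19, 3)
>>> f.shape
(3, 37, 3, 7)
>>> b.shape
(7, 3, 37, 37)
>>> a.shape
(7, 19, 3)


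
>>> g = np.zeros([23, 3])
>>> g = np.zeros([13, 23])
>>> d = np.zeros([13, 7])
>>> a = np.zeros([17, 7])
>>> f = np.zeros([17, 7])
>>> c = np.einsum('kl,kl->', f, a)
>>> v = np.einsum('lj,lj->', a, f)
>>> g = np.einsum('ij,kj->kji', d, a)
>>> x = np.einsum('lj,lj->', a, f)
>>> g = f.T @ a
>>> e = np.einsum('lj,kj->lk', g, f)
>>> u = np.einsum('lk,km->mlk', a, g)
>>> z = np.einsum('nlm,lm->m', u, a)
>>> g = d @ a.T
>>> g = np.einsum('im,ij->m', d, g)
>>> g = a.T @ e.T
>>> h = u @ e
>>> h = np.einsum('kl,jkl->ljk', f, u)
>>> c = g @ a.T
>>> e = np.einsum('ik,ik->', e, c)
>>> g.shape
(7, 7)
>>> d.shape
(13, 7)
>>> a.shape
(17, 7)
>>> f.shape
(17, 7)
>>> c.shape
(7, 17)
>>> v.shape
()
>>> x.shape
()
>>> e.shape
()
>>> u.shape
(7, 17, 7)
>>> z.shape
(7,)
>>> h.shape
(7, 7, 17)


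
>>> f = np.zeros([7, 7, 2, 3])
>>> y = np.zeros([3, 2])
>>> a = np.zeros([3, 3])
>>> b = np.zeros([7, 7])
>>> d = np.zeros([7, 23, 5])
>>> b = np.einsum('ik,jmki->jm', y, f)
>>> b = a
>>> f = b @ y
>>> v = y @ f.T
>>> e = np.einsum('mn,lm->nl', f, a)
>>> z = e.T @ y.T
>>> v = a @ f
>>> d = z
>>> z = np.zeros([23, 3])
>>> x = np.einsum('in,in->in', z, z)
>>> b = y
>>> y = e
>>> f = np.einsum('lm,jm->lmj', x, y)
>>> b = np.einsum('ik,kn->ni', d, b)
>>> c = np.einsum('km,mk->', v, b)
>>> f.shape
(23, 3, 2)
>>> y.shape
(2, 3)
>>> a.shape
(3, 3)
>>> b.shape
(2, 3)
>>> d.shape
(3, 3)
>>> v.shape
(3, 2)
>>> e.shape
(2, 3)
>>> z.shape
(23, 3)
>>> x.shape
(23, 3)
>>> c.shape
()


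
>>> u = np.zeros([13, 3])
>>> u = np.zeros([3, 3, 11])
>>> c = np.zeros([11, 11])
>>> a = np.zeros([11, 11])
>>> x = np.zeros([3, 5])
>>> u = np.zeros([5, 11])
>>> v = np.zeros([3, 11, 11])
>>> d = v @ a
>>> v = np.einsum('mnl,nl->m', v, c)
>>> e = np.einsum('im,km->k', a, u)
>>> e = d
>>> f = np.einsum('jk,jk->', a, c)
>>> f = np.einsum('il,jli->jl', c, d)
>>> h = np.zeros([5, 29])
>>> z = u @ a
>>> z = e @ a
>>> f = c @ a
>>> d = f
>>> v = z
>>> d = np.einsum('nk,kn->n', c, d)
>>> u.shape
(5, 11)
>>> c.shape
(11, 11)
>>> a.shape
(11, 11)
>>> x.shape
(3, 5)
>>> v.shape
(3, 11, 11)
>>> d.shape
(11,)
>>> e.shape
(3, 11, 11)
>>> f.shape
(11, 11)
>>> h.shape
(5, 29)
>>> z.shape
(3, 11, 11)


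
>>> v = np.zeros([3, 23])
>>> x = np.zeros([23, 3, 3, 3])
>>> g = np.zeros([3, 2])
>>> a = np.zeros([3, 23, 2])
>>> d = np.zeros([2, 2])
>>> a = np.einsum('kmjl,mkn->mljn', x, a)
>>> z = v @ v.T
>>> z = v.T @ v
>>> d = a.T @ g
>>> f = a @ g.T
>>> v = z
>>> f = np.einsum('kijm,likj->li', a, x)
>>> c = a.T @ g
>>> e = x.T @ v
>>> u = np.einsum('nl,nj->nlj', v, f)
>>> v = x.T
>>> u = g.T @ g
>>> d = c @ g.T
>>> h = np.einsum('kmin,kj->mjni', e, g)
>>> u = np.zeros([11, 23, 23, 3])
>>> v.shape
(3, 3, 3, 23)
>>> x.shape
(23, 3, 3, 3)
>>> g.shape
(3, 2)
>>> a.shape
(3, 3, 3, 2)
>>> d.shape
(2, 3, 3, 3)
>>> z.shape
(23, 23)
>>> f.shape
(23, 3)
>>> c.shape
(2, 3, 3, 2)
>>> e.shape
(3, 3, 3, 23)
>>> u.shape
(11, 23, 23, 3)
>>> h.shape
(3, 2, 23, 3)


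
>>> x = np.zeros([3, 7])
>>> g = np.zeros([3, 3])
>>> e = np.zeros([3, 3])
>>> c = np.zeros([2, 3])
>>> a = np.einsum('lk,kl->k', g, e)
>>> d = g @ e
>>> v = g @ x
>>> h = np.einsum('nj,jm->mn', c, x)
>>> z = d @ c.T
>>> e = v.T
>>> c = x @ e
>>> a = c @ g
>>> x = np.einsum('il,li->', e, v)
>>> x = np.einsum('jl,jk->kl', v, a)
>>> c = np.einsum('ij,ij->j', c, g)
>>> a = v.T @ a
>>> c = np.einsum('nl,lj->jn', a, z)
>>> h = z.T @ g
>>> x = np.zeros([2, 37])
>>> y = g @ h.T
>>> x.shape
(2, 37)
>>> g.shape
(3, 3)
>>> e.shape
(7, 3)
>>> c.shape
(2, 7)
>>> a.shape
(7, 3)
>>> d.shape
(3, 3)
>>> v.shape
(3, 7)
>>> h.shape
(2, 3)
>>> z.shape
(3, 2)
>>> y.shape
(3, 2)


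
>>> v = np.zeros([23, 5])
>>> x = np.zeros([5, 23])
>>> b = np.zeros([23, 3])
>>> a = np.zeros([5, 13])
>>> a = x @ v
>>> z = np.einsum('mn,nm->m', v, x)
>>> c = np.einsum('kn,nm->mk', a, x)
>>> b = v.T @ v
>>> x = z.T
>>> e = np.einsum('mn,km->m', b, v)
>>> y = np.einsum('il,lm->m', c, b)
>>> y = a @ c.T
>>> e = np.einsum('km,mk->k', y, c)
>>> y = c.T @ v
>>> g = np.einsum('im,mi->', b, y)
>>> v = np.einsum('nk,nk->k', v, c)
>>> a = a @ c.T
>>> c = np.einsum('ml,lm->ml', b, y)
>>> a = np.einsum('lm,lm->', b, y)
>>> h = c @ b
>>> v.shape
(5,)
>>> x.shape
(23,)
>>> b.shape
(5, 5)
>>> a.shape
()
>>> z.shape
(23,)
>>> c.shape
(5, 5)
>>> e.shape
(5,)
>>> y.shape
(5, 5)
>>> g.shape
()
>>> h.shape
(5, 5)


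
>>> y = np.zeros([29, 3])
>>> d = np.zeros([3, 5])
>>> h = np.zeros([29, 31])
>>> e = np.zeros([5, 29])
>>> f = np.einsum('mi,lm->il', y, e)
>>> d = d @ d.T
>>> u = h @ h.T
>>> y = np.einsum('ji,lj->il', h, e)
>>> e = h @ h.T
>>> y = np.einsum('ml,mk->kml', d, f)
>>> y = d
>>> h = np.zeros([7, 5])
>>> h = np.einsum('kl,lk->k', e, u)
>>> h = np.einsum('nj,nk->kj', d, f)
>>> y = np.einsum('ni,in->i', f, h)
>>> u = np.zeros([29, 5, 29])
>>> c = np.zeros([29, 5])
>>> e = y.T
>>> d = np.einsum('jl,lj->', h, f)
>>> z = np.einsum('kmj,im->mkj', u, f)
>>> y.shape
(5,)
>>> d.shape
()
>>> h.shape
(5, 3)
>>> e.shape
(5,)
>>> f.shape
(3, 5)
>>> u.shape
(29, 5, 29)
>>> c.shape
(29, 5)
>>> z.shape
(5, 29, 29)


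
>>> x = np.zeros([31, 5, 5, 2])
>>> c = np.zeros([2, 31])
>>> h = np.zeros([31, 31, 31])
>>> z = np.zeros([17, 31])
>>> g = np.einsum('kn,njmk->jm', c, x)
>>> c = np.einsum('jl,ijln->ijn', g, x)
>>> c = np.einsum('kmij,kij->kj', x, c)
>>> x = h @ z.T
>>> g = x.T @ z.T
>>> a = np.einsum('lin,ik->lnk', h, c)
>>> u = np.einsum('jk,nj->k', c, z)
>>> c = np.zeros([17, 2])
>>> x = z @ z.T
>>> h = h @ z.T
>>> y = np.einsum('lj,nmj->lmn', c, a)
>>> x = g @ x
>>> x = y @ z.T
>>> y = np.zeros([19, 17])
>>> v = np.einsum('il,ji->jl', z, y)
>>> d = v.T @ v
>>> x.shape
(17, 31, 17)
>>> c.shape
(17, 2)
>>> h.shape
(31, 31, 17)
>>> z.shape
(17, 31)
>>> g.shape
(17, 31, 17)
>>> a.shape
(31, 31, 2)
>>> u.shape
(2,)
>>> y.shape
(19, 17)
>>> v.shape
(19, 31)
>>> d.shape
(31, 31)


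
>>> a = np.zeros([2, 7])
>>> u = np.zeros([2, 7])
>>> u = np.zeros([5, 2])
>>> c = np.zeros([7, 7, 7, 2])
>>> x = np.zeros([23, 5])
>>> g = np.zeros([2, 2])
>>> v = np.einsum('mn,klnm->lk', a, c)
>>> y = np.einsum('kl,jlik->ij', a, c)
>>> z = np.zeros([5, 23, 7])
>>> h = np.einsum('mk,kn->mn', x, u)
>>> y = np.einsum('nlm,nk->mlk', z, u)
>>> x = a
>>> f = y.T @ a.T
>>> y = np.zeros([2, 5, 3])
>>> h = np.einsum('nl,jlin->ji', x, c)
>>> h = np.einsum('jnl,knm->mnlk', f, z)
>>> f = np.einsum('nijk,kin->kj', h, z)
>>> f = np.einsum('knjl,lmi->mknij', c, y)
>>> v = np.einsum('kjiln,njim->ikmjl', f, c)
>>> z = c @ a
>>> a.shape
(2, 7)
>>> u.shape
(5, 2)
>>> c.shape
(7, 7, 7, 2)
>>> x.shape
(2, 7)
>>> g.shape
(2, 2)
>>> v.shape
(7, 5, 2, 7, 3)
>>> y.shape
(2, 5, 3)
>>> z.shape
(7, 7, 7, 7)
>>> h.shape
(7, 23, 2, 5)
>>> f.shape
(5, 7, 7, 3, 7)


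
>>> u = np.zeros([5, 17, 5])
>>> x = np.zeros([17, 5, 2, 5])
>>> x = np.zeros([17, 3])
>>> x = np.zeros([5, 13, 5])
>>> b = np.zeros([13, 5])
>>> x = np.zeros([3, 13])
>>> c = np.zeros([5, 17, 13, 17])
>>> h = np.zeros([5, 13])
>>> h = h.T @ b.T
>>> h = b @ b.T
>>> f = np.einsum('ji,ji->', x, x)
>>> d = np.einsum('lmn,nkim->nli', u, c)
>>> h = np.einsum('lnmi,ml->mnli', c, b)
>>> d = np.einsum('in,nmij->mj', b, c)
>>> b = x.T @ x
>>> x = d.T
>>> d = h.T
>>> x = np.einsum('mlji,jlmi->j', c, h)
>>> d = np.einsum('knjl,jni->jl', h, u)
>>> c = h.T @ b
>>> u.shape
(5, 17, 5)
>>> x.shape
(13,)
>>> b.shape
(13, 13)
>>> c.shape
(17, 5, 17, 13)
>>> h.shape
(13, 17, 5, 17)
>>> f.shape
()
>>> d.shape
(5, 17)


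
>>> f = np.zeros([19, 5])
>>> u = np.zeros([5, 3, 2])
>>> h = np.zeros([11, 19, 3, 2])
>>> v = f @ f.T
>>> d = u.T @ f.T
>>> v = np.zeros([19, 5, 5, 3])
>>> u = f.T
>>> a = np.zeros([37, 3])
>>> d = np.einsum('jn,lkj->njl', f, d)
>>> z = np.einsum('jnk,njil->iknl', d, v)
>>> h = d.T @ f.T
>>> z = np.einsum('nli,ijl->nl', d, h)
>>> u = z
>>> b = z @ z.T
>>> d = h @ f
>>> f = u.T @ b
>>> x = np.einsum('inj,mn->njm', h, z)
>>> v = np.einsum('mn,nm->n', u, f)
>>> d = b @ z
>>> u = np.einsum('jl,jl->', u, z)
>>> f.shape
(19, 5)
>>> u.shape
()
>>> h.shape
(2, 19, 19)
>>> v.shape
(19,)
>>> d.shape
(5, 19)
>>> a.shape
(37, 3)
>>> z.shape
(5, 19)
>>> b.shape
(5, 5)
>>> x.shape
(19, 19, 5)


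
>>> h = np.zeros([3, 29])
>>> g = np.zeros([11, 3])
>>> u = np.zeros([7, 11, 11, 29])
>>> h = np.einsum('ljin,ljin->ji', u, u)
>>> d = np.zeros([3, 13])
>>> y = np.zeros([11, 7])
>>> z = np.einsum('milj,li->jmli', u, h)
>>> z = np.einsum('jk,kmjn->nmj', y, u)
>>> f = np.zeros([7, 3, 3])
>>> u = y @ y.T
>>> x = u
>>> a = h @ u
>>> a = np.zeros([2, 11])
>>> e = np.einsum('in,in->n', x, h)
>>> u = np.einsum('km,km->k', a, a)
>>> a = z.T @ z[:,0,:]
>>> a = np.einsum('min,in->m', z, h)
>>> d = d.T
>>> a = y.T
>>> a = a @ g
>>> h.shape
(11, 11)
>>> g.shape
(11, 3)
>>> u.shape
(2,)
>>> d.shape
(13, 3)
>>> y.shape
(11, 7)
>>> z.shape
(29, 11, 11)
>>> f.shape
(7, 3, 3)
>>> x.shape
(11, 11)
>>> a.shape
(7, 3)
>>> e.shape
(11,)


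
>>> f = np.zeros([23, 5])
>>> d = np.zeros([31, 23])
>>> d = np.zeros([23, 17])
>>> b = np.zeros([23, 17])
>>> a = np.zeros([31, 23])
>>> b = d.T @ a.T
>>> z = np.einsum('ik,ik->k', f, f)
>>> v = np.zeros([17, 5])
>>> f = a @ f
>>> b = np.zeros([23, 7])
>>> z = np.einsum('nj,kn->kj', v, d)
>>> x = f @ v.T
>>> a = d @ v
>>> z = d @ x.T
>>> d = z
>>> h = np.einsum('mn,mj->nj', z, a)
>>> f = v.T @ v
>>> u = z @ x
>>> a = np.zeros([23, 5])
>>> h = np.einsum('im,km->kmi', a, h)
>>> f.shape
(5, 5)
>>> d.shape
(23, 31)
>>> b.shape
(23, 7)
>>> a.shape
(23, 5)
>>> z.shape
(23, 31)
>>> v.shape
(17, 5)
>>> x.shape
(31, 17)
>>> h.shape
(31, 5, 23)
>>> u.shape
(23, 17)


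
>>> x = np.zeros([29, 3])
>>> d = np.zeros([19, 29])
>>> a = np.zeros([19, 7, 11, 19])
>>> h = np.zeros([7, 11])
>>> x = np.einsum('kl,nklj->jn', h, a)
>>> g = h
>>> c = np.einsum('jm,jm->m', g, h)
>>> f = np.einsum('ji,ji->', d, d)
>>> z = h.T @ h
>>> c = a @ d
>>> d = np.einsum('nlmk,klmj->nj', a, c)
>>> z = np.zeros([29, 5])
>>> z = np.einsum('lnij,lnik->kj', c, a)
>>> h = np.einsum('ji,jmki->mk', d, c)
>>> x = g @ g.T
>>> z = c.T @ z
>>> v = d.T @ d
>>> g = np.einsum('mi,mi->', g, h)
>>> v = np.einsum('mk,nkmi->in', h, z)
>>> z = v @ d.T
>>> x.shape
(7, 7)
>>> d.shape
(19, 29)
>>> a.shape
(19, 7, 11, 19)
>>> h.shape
(7, 11)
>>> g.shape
()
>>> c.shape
(19, 7, 11, 29)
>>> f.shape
()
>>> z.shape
(29, 19)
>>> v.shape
(29, 29)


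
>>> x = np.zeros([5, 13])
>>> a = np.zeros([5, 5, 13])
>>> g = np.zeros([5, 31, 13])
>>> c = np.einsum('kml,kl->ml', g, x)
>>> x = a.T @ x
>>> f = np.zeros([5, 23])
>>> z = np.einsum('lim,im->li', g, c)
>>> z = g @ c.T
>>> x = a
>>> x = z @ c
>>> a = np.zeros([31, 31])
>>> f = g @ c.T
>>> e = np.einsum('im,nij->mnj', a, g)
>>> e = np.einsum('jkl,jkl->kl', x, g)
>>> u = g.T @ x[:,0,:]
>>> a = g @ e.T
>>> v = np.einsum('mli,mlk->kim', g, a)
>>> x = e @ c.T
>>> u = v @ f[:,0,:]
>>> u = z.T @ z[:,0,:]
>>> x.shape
(31, 31)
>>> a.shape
(5, 31, 31)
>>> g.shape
(5, 31, 13)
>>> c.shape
(31, 13)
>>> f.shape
(5, 31, 31)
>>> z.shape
(5, 31, 31)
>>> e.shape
(31, 13)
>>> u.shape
(31, 31, 31)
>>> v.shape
(31, 13, 5)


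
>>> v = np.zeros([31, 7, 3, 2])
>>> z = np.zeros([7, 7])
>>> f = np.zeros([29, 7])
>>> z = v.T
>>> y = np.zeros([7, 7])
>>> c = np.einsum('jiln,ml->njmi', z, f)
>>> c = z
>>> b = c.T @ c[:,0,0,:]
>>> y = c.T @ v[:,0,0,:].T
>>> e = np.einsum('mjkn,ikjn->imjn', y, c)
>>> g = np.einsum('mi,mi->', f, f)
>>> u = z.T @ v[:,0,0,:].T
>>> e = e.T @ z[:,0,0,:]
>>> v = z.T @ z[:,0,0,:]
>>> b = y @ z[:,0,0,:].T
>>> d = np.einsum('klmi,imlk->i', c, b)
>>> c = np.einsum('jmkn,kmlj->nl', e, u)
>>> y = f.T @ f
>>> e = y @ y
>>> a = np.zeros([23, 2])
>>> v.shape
(31, 7, 3, 31)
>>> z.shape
(2, 3, 7, 31)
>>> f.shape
(29, 7)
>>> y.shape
(7, 7)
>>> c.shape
(31, 3)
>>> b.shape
(31, 7, 3, 2)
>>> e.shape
(7, 7)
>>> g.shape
()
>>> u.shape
(31, 7, 3, 31)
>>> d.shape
(31,)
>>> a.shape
(23, 2)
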